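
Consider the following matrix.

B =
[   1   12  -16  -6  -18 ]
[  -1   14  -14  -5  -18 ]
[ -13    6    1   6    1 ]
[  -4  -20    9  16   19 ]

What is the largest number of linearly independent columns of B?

4

Row reduce to echelon form.
R2 ← R2 + R1: [0, 26, -30, -11, -36]
R3 ← R3 + (13)·R1: [0, 162, -207, -72, -233]
R4 ← R4 + (4)·R1: [0, 28, -55, -8, -53]
R3 ← R3 − (81/13)·R2: [0, 0, -261/13, -45/13, -113/13]
R4 ← R4 − (14/13)·R2: [0, 0, -295/13, 50/13, -185/13]
R4 ← R4 − (295/261)·R3: [0, 0, 0, 225/29, -1150/261]
Echelon form has 4 nonzero rows, so rank(B) = 4.
The rank gives the maximum number of linearly independent columns: 4.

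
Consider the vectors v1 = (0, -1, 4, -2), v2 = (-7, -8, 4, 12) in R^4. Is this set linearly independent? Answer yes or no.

yes

Form the matrix with these vectors as rows and row reduce.
Swap R1 ↔ R2
2 nonzero rows, so the 2 vectors span a space of dimension 2.
Since 2 = 2, the vectors are linearly independent.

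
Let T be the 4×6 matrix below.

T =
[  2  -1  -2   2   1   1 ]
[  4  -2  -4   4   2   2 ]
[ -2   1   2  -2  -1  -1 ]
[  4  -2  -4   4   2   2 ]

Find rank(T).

Row reduce to echelon form.
R2 ← R2 − (2)·R1: [0, 0, 0, 0, 0, 0]
R3 ← R3 + R1: [0, 0, 0, 0, 0, 0]
R4 ← R4 − (2)·R1: [0, 0, 0, 0, 0, 0]
Echelon form has 1 nonzero row, so rank(T) = 1.

1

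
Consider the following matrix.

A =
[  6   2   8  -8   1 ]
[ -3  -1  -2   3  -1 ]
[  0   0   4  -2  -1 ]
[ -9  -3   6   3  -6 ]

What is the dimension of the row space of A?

2

Row reduce to echelon form.
R2 ← R2 + (1/2)·R1: [0, 0, 2, -1, -1/2]
R4 ← R4 + (3/2)·R1: [0, 0, 18, -9, -9/2]
R3 ← R3 − (2)·R2: [0, 0, 0, 0, 0]
R4 ← R4 − (9)·R2: [0, 0, 0, 0, 0]
Echelon form has 2 nonzero rows, so rank(A) = 2.
The row space has dimension equal to the rank: 2.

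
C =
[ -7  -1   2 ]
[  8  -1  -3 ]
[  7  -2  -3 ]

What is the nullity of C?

1

Row reduce to echelon form.
R2 ← R2 + (8/7)·R1: [0, -15/7, -5/7]
R3 ← R3 + R1: [0, -3, -1]
R3 ← R3 − (7/5)·R2: [0, 0, 0]
2 nonzero rows, so rank(C) = 2.
C has 3 columns; by rank–nullity, nullity = 3 − 2 = 1.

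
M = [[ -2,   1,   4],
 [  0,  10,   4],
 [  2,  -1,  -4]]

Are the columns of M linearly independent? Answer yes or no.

no

Row reduce M to echelon form.
R3 ← R3 + R1: [0, 0, 0]
2 pivots among 3 columns.
Only 2 < 3 pivot columns, so the columns are linearly dependent.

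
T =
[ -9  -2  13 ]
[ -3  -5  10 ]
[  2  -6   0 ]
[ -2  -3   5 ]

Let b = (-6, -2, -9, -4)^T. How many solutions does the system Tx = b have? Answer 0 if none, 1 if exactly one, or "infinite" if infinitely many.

Row reduce the augmented matrix [T | b].
R2 ← R2 − (1/3)·R1: [0, -13/3, 17/3, 0]
R3 ← R3 + (2/9)·R1: [0, -58/9, 26/9, -31/3]
R4 ← R4 − (2/9)·R1: [0, -23/9, 19/9, -8/3]
R3 ← R3 − (58/39)·R2: [0, 0, -72/13, -31/3]
R4 ← R4 − (23/39)·R2: [0, 0, -16/13, -8/3]
R4 ← R4 − (2/9)·R3: [0, 0, 0, -10/27]
The echelon form has 4 nonzero rows; the last pivot sits in the augmented column, so rank(T) = 3 but rank([T|b]) = 4.
Since the ranks differ, the system is inconsistent.
It has no solutions.

0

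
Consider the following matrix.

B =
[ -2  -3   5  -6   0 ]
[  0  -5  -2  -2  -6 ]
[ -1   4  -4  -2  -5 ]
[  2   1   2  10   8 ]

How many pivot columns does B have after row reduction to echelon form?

Row reduce to echelon form.
R3 ← R3 − (1/2)·R1: [0, 11/2, -13/2, 1, -5]
R4 ← R4 + R1: [0, -2, 7, 4, 8]
R3 ← R3 + (11/10)·R2: [0, 0, -87/10, -6/5, -58/5]
R4 ← R4 − (2/5)·R2: [0, 0, 39/5, 24/5, 52/5]
R4 ← R4 + (26/29)·R3: [0, 0, 0, 108/29, 0]
Echelon form has 4 nonzero rows, so rank(B) = 4.
Each nonzero row contributes one pivot column: 4 pivot columns.

4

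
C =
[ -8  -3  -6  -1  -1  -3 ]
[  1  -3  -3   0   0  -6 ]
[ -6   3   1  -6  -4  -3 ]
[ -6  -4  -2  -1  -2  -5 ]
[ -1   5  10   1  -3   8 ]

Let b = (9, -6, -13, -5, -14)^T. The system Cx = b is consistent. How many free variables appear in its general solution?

1

Row reduce the augmented matrix [C | b].
R2 ← R2 + (1/8)·R1: [0, -27/8, -15/4, -1/8, -1/8, -51/8, -39/8]
R3 ← R3 − (3/4)·R1: [0, 21/4, 11/2, -21/4, -13/4, -3/4, -79/4]
R4 ← R4 − (3/4)·R1: [0, -7/4, 5/2, -1/4, -5/4, -11/4, -47/4]
R5 ← R5 − (1/8)·R1: [0, 43/8, 43/4, 9/8, -23/8, 67/8, -121/8]
R3 ← R3 + (14/9)·R2: [0, 0, -1/3, -49/9, -31/9, -32/3, -82/3]
R4 ← R4 − (14/27)·R2: [0, 0, 40/9, -5/27, -32/27, 5/9, -83/9]
R5 ← R5 + (43/27)·R2: [0, 0, 43/9, 25/27, -83/27, -16/9, -206/9]
R4 ← R4 + (40/3)·R3: [0, 0, 0, -655/9, -424/9, -425/3, -1121/3]
R5 ← R5 + (43/3)·R3: [0, 0, 0, -694/9, -472/9, -464/3, -1244/3]
R5 ← R5 − (694/655)·R4: [0, 0, 0, 0, -1656/655, -598/131, -12282/655]
The echelon form has 5 nonzero rows, and every pivot lies in the first 6 columns, so rank(C) = rank([C|b]) = 5.
The system is consistent.
Free variables = (unknowns) − (rank) = 6 − 5 = 1.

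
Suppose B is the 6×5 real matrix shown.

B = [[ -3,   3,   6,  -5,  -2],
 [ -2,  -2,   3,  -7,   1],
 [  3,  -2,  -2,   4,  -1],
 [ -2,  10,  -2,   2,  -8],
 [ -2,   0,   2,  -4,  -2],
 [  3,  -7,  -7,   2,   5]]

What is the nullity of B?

0

Row reduce to echelon form.
R2 ← R2 − (2/3)·R1: [0, -4, -1, -11/3, 7/3]
R3 ← R3 + R1: [0, 1, 4, -1, -3]
R4 ← R4 − (2/3)·R1: [0, 8, -6, 16/3, -20/3]
R5 ← R5 − (2/3)·R1: [0, -2, -2, -2/3, -2/3]
R6 ← R6 + R1: [0, -4, -1, -3, 3]
R3 ← R3 + (1/4)·R2: [0, 0, 15/4, -23/12, -29/12]
R4 ← R4 + (2)·R2: [0, 0, -8, -2, -2]
R5 ← R5 − (1/2)·R2: [0, 0, -3/2, 7/6, -11/6]
R6 ← R6 − R2: [0, 0, 0, 2/3, 2/3]
R4 ← R4 + (32/15)·R3: [0, 0, 0, -274/45, -322/45]
R5 ← R5 + (2/5)·R3: [0, 0, 0, 2/5, -14/5]
R5 ← R5 + (9/137)·R4: [0, 0, 0, 0, -448/137]
R6 ← R6 + (15/137)·R4: [0, 0, 0, 0, -16/137]
R6 ← R6 − (1/28)·R5: [0, 0, 0, 0, 0]
5 nonzero rows, so rank(B) = 5.
B has 5 columns; by rank–nullity, nullity = 5 − 5 = 0.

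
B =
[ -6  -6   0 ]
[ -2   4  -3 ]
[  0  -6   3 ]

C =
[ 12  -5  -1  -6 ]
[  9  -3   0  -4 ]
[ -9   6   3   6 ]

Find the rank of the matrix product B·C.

First compute BC:
[[-126,  48,   6,  60],
 [ 39, -20,  -7, -22],
 [-81,  36,   9,  42]]
Now row reduce the product.
R2 ← R2 + (13/42)·R1: [0, -36/7, -36/7, -24/7]
R3 ← R3 − (9/14)·R1: [0, 36/7, 36/7, 24/7]
R3 ← R3 + R2: [0, 0, 0, 0]
2 nonzero rows, so rank(BC) = 2.

2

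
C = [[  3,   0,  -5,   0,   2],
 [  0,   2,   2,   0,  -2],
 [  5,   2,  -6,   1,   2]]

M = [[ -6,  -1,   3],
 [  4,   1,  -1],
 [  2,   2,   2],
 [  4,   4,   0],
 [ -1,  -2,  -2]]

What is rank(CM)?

3

First compute CM:
[[-30, -17,  -5],
 [ 14,  10,   6],
 [-32, -15,  -3]]
Now row reduce the product.
R2 ← R2 + (7/15)·R1: [0, 31/15, 11/3]
R3 ← R3 − (16/15)·R1: [0, 47/15, 7/3]
R3 ← R3 − (47/31)·R2: [0, 0, -100/31]
3 nonzero rows, so rank(CM) = 3.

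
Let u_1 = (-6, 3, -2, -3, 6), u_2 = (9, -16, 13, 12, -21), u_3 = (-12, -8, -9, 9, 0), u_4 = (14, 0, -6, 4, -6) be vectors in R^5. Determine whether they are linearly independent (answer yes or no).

no

Form the matrix with these vectors as rows and row reduce.
R2 ← R2 + (3/2)·R1: [0, -23/2, 10, 15/2, -12]
R3 ← R3 − (2)·R1: [0, -14, -5, 15, -12]
R4 ← R4 + (7/3)·R1: [0, 7, -32/3, -3, 8]
R3 ← R3 − (28/23)·R2: [0, 0, -395/23, 135/23, 60/23]
R4 ← R4 + (14/23)·R2: [0, 0, -316/69, 36/23, 16/23]
R4 ← R4 − (4/15)·R3: [0, 0, 0, 0, 0]
3 nonzero rows, so the 4 vectors span a space of dimension 3.
Since 3 < 4, the vectors are linearly dependent.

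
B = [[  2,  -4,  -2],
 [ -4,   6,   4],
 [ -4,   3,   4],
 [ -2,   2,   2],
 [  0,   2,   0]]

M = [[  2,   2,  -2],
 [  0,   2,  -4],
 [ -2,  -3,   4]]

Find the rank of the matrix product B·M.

First compute BM:
[[  8,   2,   4],
 [-16,  -8,   0],
 [-16, -14,  12],
 [ -8,  -6,   4],
 [  0,   4,  -8]]
Now row reduce the product.
R2 ← R2 + (2)·R1: [0, -4, 8]
R3 ← R3 + (2)·R1: [0, -10, 20]
R4 ← R4 + R1: [0, -4, 8]
R3 ← R3 − (5/2)·R2: [0, 0, 0]
R4 ← R4 − R2: [0, 0, 0]
R5 ← R5 + R2: [0, 0, 0]
2 nonzero rows, so rank(BM) = 2.

2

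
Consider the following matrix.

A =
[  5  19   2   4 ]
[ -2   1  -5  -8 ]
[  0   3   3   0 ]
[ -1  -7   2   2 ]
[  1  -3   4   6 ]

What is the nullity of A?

1

Row reduce to echelon form.
R2 ← R2 + (2/5)·R1: [0, 43/5, -21/5, -32/5]
R4 ← R4 + (1/5)·R1: [0, -16/5, 12/5, 14/5]
R5 ← R5 − (1/5)·R1: [0, -34/5, 18/5, 26/5]
R3 ← R3 − (15/43)·R2: [0, 0, 192/43, 96/43]
R4 ← R4 + (16/43)·R2: [0, 0, 36/43, 18/43]
R5 ← R5 + (34/43)·R2: [0, 0, 12/43, 6/43]
R4 ← R4 − (3/16)·R3: [0, 0, 0, 0]
R5 ← R5 − (1/16)·R3: [0, 0, 0, 0]
3 nonzero rows, so rank(A) = 3.
A has 4 columns; by rank–nullity, nullity = 4 − 3 = 1.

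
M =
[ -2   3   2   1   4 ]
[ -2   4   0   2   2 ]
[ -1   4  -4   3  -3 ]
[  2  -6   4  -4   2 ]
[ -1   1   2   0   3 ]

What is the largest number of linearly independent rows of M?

Row reduce to echelon form.
R2 ← R2 − R1: [0, 1, -2, 1, -2]
R3 ← R3 − (1/2)·R1: [0, 5/2, -5, 5/2, -5]
R4 ← R4 + R1: [0, -3, 6, -3, 6]
R5 ← R5 − (1/2)·R1: [0, -1/2, 1, -1/2, 1]
R3 ← R3 − (5/2)·R2: [0, 0, 0, 0, 0]
R4 ← R4 + (3)·R2: [0, 0, 0, 0, 0]
R5 ← R5 + (1/2)·R2: [0, 0, 0, 0, 0]
Echelon form has 2 nonzero rows, so rank(M) = 2.
The rank gives the maximum number of linearly independent rows: 2.

2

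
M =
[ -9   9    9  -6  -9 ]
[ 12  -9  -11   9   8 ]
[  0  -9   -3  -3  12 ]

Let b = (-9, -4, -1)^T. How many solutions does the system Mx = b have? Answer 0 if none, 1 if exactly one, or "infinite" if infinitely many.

0

Row reduce the augmented matrix [M | b].
R2 ← R2 + (4/3)·R1: [0, 3, 1, 1, -4, -16]
R3 ← R3 + (3)·R2: [0, 0, 0, 0, 0, -49]
The echelon form has 3 nonzero rows; the last pivot sits in the augmented column, so rank(M) = 2 but rank([M|b]) = 3.
Since the ranks differ, the system is inconsistent.
It has no solutions.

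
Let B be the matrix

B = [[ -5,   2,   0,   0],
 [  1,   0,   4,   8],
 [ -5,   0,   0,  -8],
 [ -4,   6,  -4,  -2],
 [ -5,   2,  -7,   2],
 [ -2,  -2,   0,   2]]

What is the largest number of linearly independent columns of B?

4

Row reduce to echelon form.
R2 ← R2 + (1/5)·R1: [0, 2/5, 4, 8]
R3 ← R3 − R1: [0, -2, 0, -8]
R4 ← R4 − (4/5)·R1: [0, 22/5, -4, -2]
R5 ← R5 − R1: [0, 0, -7, 2]
R6 ← R6 − (2/5)·R1: [0, -14/5, 0, 2]
R3 ← R3 + (5)·R2: [0, 0, 20, 32]
R4 ← R4 − (11)·R2: [0, 0, -48, -90]
R6 ← R6 + (7)·R2: [0, 0, 28, 58]
R4 ← R4 + (12/5)·R3: [0, 0, 0, -66/5]
R5 ← R5 + (7/20)·R3: [0, 0, 0, 66/5]
R6 ← R6 − (7/5)·R3: [0, 0, 0, 66/5]
R5 ← R5 + R4: [0, 0, 0, 0]
R6 ← R6 + R4: [0, 0, 0, 0]
Echelon form has 4 nonzero rows, so rank(B) = 4.
The rank gives the maximum number of linearly independent columns: 4.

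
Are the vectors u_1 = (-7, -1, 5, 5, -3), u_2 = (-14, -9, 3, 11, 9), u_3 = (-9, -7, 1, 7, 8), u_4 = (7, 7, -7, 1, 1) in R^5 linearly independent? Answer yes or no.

Form the matrix with these vectors as rows and row reduce.
R2 ← R2 − (2)·R1: [0, -7, -7, 1, 15]
R3 ← R3 − (9/7)·R1: [0, -40/7, -38/7, 4/7, 83/7]
R4 ← R4 + R1: [0, 6, -2, 6, -2]
R3 ← R3 − (40/49)·R2: [0, 0, 2/7, -12/49, -19/49]
R4 ← R4 + (6/7)·R2: [0, 0, -8, 48/7, 76/7]
R4 ← R4 + (28)·R3: [0, 0, 0, 0, 0]
3 nonzero rows, so the 4 vectors span a space of dimension 3.
Since 3 < 4, the vectors are linearly dependent.

no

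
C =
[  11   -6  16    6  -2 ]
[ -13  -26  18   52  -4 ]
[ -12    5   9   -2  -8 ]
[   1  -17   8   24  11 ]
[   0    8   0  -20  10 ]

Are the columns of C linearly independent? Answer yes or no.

yes

Row reduce C to echelon form.
R2 ← R2 + (13/11)·R1: [0, -364/11, 406/11, 650/11, -70/11]
R3 ← R3 + (12/11)·R1: [0, -17/11, 291/11, 50/11, -112/11]
R4 ← R4 − (1/11)·R1: [0, -181/11, 72/11, 258/11, 123/11]
R3 ← R3 − (17/364)·R2: [0, 0, 643/26, 25/14, -257/26]
R4 ← R4 − (181/364)·R2: [0, 0, -307/26, -83/14, 373/26]
R5 ← R5 + (22/91)·R2: [0, 0, 116/13, -40/7, 110/13]
R4 ← R4 + (307/643)·R3: [0, 0, 0, -22847/4501, 6190/643]
R5 ← R5 − (232/643)·R3: [0, 0, 0, -28620/4501, 7734/643]
R5 ← R5 − (28620/22847)·R4: [0, 0, 0, 0, -714/22847]
5 pivots among 5 columns.
Every column is a pivot column, so the columns are linearly independent.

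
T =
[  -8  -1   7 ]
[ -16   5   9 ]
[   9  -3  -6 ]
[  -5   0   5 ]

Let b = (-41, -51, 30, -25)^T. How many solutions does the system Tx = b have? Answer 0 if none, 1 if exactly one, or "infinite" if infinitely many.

Row reduce the augmented matrix [T | b].
R2 ← R2 − (2)·R1: [0, 7, -5, 31]
R3 ← R3 + (9/8)·R1: [0, -33/8, 15/8, -129/8]
R4 ← R4 − (5/8)·R1: [0, 5/8, 5/8, 5/8]
R3 ← R3 + (33/56)·R2: [0, 0, -15/14, 15/7]
R4 ← R4 − (5/56)·R2: [0, 0, 15/14, -15/7]
R4 ← R4 + R3: [0, 0, 0, 0]
The echelon form has 3 nonzero rows, and every pivot lies in the first 3 columns, so rank(T) = rank([T|b]) = 3.
The system is consistent.
rank = 3 = number of unknowns, so the solution is unique.

1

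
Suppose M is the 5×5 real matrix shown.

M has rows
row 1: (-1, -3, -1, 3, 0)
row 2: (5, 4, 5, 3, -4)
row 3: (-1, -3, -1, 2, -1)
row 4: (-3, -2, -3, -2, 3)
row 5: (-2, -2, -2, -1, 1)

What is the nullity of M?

2

Row reduce to echelon form.
R2 ← R2 + (5)·R1: [0, -11, 0, 18, -4]
R3 ← R3 − R1: [0, 0, 0, -1, -1]
R4 ← R4 − (3)·R1: [0, 7, 0, -11, 3]
R5 ← R5 − (2)·R1: [0, 4, 0, -7, 1]
R4 ← R4 + (7/11)·R2: [0, 0, 0, 5/11, 5/11]
R5 ← R5 + (4/11)·R2: [0, 0, 0, -5/11, -5/11]
R4 ← R4 + (5/11)·R3: [0, 0, 0, 0, 0]
R5 ← R5 − (5/11)·R3: [0, 0, 0, 0, 0]
3 nonzero rows, so rank(M) = 3.
M has 5 columns; by rank–nullity, nullity = 5 − 3 = 2.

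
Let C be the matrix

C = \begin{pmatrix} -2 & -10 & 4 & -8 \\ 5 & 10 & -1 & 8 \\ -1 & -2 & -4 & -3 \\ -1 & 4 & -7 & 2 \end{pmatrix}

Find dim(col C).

3

Row reduce to echelon form.
R2 ← R2 + (5/2)·R1: [0, -15, 9, -12]
R3 ← R3 − (1/2)·R1: [0, 3, -6, 1]
R4 ← R4 − (1/2)·R1: [0, 9, -9, 6]
R3 ← R3 + (1/5)·R2: [0, 0, -21/5, -7/5]
R4 ← R4 + (3/5)·R2: [0, 0, -18/5, -6/5]
R4 ← R4 − (6/7)·R3: [0, 0, 0, 0]
Echelon form has 3 nonzero rows, so rank(C) = 3.
The column space has dimension equal to the rank: 3.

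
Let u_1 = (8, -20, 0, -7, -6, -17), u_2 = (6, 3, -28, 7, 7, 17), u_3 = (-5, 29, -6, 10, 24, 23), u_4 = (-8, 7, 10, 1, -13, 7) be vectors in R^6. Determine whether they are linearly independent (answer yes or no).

yes

Form the matrix with these vectors as rows and row reduce.
R2 ← R2 − (3/4)·R1: [0, 18, -28, 49/4, 23/2, 119/4]
R3 ← R3 + (5/8)·R1: [0, 33/2, -6, 45/8, 81/4, 99/8]
R4 ← R4 + R1: [0, -13, 10, -6, -19, -10]
R3 ← R3 − (11/12)·R2: [0, 0, 59/3, -269/48, 233/24, -715/48]
R4 ← R4 + (13/18)·R2: [0, 0, -92/9, 205/72, -385/36, 827/72]
R4 ← R4 + (92/177)·R3: [0, 0, 0, -31/472, -1333/236, 1767/472]
4 nonzero rows, so the 4 vectors span a space of dimension 4.
Since 4 = 4, the vectors are linearly independent.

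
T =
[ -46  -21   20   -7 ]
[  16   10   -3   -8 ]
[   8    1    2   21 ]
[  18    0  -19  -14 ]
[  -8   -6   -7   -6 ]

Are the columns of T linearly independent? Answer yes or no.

yes

Row reduce T to echelon form.
R2 ← R2 + (8/23)·R1: [0, 62/23, 91/23, -240/23]
R3 ← R3 + (4/23)·R1: [0, -61/23, 126/23, 455/23]
R4 ← R4 + (9/23)·R1: [0, -189/23, -257/23, -385/23]
R5 ← R5 − (4/23)·R1: [0, -54/23, -241/23, -110/23]
R3 ← R3 + (61/62)·R2: [0, 0, 581/62, 295/31]
R4 ← R4 + (189/62)·R2: [0, 0, 55/62, -1505/31]
R5 ← R5 + (27/31)·R2: [0, 0, -218/31, -430/31]
R4 ← R4 − (55/581)·R3: [0, 0, 0, -28730/581]
R5 ← R5 + (436/581)·R3: [0, 0, 0, -3910/581]
R5 ← R5 − (23/169)·R4: [0, 0, 0, 0]
4 pivots among 4 columns.
Every column is a pivot column, so the columns are linearly independent.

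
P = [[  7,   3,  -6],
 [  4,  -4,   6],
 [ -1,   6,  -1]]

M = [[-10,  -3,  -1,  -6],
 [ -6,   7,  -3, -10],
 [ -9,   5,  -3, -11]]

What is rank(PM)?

First compute PM:
[[-34, -30,   2,  -6],
 [-70, -10, -10, -50],
 [-17,  40, -14, -43]]
Now row reduce the product.
R2 ← R2 − (35/17)·R1: [0, 880/17, -240/17, -640/17]
R3 ← R3 − (1/2)·R1: [0, 55, -15, -40]
R3 ← R3 − (17/16)·R2: [0, 0, 0, 0]
2 nonzero rows, so rank(PM) = 2.

2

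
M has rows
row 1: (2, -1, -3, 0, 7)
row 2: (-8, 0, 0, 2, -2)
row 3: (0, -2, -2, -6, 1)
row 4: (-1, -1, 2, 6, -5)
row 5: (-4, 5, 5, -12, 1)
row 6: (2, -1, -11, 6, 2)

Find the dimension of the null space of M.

0

Row reduce to echelon form.
R2 ← R2 + (4)·R1: [0, -4, -12, 2, 26]
R4 ← R4 + (1/2)·R1: [0, -3/2, 1/2, 6, -3/2]
R5 ← R5 + (2)·R1: [0, 3, -1, -12, 15]
R6 ← R6 − R1: [0, 0, -8, 6, -5]
R3 ← R3 − (1/2)·R2: [0, 0, 4, -7, -12]
R4 ← R4 − (3/8)·R2: [0, 0, 5, 21/4, -45/4]
R5 ← R5 + (3/4)·R2: [0, 0, -10, -21/2, 69/2]
R4 ← R4 − (5/4)·R3: [0, 0, 0, 14, 15/4]
R5 ← R5 + (5/2)·R3: [0, 0, 0, -28, 9/2]
R6 ← R6 + (2)·R3: [0, 0, 0, -8, -29]
R5 ← R5 + (2)·R4: [0, 0, 0, 0, 12]
R6 ← R6 + (4/7)·R4: [0, 0, 0, 0, -188/7]
R6 ← R6 + (47/21)·R5: [0, 0, 0, 0, 0]
5 nonzero rows, so rank(M) = 5.
M has 5 columns; by rank–nullity, nullity = 5 − 5 = 0.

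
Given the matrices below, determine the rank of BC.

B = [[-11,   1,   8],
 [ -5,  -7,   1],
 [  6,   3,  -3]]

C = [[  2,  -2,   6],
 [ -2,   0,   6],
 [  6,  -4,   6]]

First compute BC:
[[ 24, -10, -12],
 [ 10,   6, -66],
 [-12,   0,  36]]
Now row reduce the product.
R2 ← R2 − (5/12)·R1: [0, 61/6, -61]
R3 ← R3 + (1/2)·R1: [0, -5, 30]
R3 ← R3 + (30/61)·R2: [0, 0, 0]
2 nonzero rows, so rank(BC) = 2.

2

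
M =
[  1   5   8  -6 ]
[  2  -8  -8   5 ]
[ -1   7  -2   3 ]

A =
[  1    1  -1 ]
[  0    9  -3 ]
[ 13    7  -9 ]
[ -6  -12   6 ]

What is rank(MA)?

First compute MA:
[[141, 174, -124],
 [-132, -186, 124],
 [-45,  12,  16]]
Now row reduce the product.
R2 ← R2 + (44/47)·R1: [0, -1086/47, 372/47]
R3 ← R3 + (15/47)·R1: [0, 3174/47, -1108/47]
R3 ← R3 + (529/181)·R2: [0, 0, -80/181]
3 nonzero rows, so rank(MA) = 3.

3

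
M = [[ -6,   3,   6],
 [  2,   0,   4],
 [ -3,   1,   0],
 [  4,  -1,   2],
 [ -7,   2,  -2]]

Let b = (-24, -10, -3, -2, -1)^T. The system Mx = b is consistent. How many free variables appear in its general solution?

Row reduce the augmented matrix [M | b].
R2 ← R2 + (1/3)·R1: [0, 1, 6, -18]
R3 ← R3 − (1/2)·R1: [0, -1/2, -3, 9]
R4 ← R4 + (2/3)·R1: [0, 1, 6, -18]
R5 ← R5 − (7/6)·R1: [0, -3/2, -9, 27]
R3 ← R3 + (1/2)·R2: [0, 0, 0, 0]
R4 ← R4 − R2: [0, 0, 0, 0]
R5 ← R5 + (3/2)·R2: [0, 0, 0, 0]
The echelon form has 2 nonzero rows, and every pivot lies in the first 3 columns, so rank(M) = rank([M|b]) = 2.
The system is consistent.
Free variables = (unknowns) − (rank) = 3 − 2 = 1.

1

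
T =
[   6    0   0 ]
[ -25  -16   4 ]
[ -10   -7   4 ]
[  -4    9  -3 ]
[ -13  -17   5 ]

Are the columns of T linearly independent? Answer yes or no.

Row reduce T to echelon form.
R2 ← R2 + (25/6)·R1: [0, -16, 4]
R3 ← R3 + (5/3)·R1: [0, -7, 4]
R4 ← R4 + (2/3)·R1: [0, 9, -3]
R5 ← R5 + (13/6)·R1: [0, -17, 5]
R3 ← R3 − (7/16)·R2: [0, 0, 9/4]
R4 ← R4 + (9/16)·R2: [0, 0, -3/4]
R5 ← R5 − (17/16)·R2: [0, 0, 3/4]
R4 ← R4 + (1/3)·R3: [0, 0, 0]
R5 ← R5 − (1/3)·R3: [0, 0, 0]
3 pivots among 3 columns.
Every column is a pivot column, so the columns are linearly independent.

yes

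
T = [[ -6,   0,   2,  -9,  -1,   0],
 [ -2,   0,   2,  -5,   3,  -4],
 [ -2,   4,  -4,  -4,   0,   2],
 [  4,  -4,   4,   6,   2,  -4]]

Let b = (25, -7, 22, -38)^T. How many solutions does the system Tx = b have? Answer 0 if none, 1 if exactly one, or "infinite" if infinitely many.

Row reduce the augmented matrix [T | b].
R2 ← R2 − (1/3)·R1: [0, 0, 4/3, -2, 10/3, -4, -46/3]
R3 ← R3 − (1/3)·R1: [0, 4, -14/3, -1, 1/3, 2, 41/3]
R4 ← R4 + (2/3)·R1: [0, -4, 16/3, 0, 4/3, -4, -64/3]
Swap R2 ↔ R3
R4 ← R4 + R2: [0, 0, 2/3, -1, 5/3, -2, -23/3]
R4 ← R4 − (1/2)·R3: [0, 0, 0, 0, 0, 0, 0]
The echelon form has 3 nonzero rows, and every pivot lies in the first 6 columns, so rank(T) = rank([T|b]) = 3.
The system is consistent.
rank = 3 < 6 unknowns, so there are infinitely many solutions.

infinite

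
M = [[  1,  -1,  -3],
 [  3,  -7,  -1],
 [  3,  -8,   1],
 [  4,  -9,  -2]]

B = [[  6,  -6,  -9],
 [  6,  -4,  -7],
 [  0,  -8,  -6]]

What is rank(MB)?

First compute MB:
[[  0,  22,  16],
 [-24,  18,  28],
 [-30,   6,  23],
 [-30,  28,  39]]
Now row reduce the product.
Swap R1 ↔ R2
R3 ← R3 − (5/4)·R1: [0, -33/2, -12]
R4 ← R4 − (5/4)·R1: [0, 11/2, 4]
R3 ← R3 + (3/4)·R2: [0, 0, 0]
R4 ← R4 − (1/4)·R2: [0, 0, 0]
2 nonzero rows, so rank(MB) = 2.

2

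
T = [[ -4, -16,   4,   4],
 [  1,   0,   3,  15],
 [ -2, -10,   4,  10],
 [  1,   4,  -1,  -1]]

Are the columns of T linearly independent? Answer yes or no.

no

Row reduce T to echelon form.
R2 ← R2 + (1/4)·R1: [0, -4, 4, 16]
R3 ← R3 − (1/2)·R1: [0, -2, 2, 8]
R4 ← R4 + (1/4)·R1: [0, 0, 0, 0]
R3 ← R3 − (1/2)·R2: [0, 0, 0, 0]
2 pivots among 4 columns.
Only 2 < 4 pivot columns, so the columns are linearly dependent.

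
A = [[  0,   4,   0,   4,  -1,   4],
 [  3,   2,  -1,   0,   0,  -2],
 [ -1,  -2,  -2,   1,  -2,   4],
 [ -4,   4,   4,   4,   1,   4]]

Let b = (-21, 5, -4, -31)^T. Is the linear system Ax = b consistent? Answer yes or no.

Row reduce the augmented matrix [A | b].
Swap R1 ↔ R2
R3 ← R3 + (1/3)·R1: [0, -4/3, -7/3, 1, -2, 10/3, -7/3]
R4 ← R4 + (4/3)·R1: [0, 20/3, 8/3, 4, 1, 4/3, -73/3]
R3 ← R3 + (1/3)·R2: [0, 0, -7/3, 7/3, -7/3, 14/3, -28/3]
R4 ← R4 − (5/3)·R2: [0, 0, 8/3, -8/3, 8/3, -16/3, 32/3]
R4 ← R4 + (8/7)·R3: [0, 0, 0, 0, 0, 0, 0]
The echelon form has 3 nonzero rows, and every pivot lies in the first 6 columns, so rank(A) = rank([A|b]) = 3.
The system is consistent.

yes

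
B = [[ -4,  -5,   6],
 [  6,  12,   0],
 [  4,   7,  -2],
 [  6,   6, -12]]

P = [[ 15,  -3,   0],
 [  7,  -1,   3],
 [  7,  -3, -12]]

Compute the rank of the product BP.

First compute BP:
[[-53,  -1, -87],
 [174, -30,  36],
 [ 95, -13,  45],
 [ 48,  12, 162]]
Now row reduce the product.
R2 ← R2 + (174/53)·R1: [0, -1764/53, -13230/53]
R3 ← R3 + (95/53)·R1: [0, -784/53, -5880/53]
R4 ← R4 + (48/53)·R1: [0, 588/53, 4410/53]
R3 ← R3 − (4/9)·R2: [0, 0, 0]
R4 ← R4 + (1/3)·R2: [0, 0, 0]
2 nonzero rows, so rank(BP) = 2.

2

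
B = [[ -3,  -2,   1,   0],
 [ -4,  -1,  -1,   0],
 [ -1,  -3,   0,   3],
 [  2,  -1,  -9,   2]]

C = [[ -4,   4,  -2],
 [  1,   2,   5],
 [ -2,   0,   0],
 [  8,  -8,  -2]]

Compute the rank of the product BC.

3

First compute BC:
[[  8, -16,  -4],
 [ 17, -18,   3],
 [ 25, -34, -19],
 [ 25, -10, -13]]
Now row reduce the product.
R2 ← R2 − (17/8)·R1: [0, 16, 23/2]
R3 ← R3 − (25/8)·R1: [0, 16, -13/2]
R4 ← R4 − (25/8)·R1: [0, 40, -1/2]
R3 ← R3 − R2: [0, 0, -18]
R4 ← R4 − (5/2)·R2: [0, 0, -117/4]
R4 ← R4 − (13/8)·R3: [0, 0, 0]
3 nonzero rows, so rank(BC) = 3.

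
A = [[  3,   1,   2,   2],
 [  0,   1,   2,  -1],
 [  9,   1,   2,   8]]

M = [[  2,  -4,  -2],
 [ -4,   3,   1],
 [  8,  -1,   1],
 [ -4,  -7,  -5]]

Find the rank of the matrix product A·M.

2

First compute AM:
[[ 10, -25, -13],
 [ 16,   8,   8],
 [ -2, -91, -55]]
Now row reduce the product.
R2 ← R2 − (8/5)·R1: [0, 48, 144/5]
R3 ← R3 + (1/5)·R1: [0, -96, -288/5]
R3 ← R3 + (2)·R2: [0, 0, 0]
2 nonzero rows, so rank(AM) = 2.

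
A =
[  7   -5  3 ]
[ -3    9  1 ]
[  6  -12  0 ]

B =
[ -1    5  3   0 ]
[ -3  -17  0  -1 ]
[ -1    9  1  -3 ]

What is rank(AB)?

2

First compute AB:
[[  5, 147,  24,  -4],
 [-25, -159,  -8, -12],
 [ 30, 234,  18,  12]]
Now row reduce the product.
R2 ← R2 + (5)·R1: [0, 576, 112, -32]
R3 ← R3 − (6)·R1: [0, -648, -126, 36]
R3 ← R3 + (9/8)·R2: [0, 0, 0, 0]
2 nonzero rows, so rank(AB) = 2.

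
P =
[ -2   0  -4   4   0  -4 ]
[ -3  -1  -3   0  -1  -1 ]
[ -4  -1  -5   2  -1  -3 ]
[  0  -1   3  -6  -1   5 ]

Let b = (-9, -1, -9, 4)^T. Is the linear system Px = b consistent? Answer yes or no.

Row reduce the augmented matrix [P | b].
R2 ← R2 − (3/2)·R1: [0, -1, 3, -6, -1, 5, 25/2]
R3 ← R3 − (2)·R1: [0, -1, 3, -6, -1, 5, 9]
R3 ← R3 − R2: [0, 0, 0, 0, 0, 0, -7/2]
R4 ← R4 − R2: [0, 0, 0, 0, 0, 0, -17/2]
R4 ← R4 − (17/7)·R3: [0, 0, 0, 0, 0, 0, 0]
The echelon form has 3 nonzero rows; the last pivot sits in the augmented column, so rank(P) = 2 but rank([P|b]) = 3.
Since the ranks differ, the system is inconsistent.

no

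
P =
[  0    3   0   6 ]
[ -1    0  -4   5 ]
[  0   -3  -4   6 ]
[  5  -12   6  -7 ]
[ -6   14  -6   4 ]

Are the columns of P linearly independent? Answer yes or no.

no

Row reduce P to echelon form.
Swap R1 ↔ R2
R4 ← R4 + (5)·R1: [0, -12, -14, 18]
R5 ← R5 − (6)·R1: [0, 14, 18, -26]
R3 ← R3 + R2: [0, 0, -4, 12]
R4 ← R4 + (4)·R2: [0, 0, -14, 42]
R5 ← R5 − (14/3)·R2: [0, 0, 18, -54]
R4 ← R4 − (7/2)·R3: [0, 0, 0, 0]
R5 ← R5 + (9/2)·R3: [0, 0, 0, 0]
3 pivots among 4 columns.
Only 3 < 4 pivot columns, so the columns are linearly dependent.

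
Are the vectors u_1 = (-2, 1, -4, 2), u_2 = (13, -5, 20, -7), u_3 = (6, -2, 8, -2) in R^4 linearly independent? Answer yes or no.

no

Form the matrix with these vectors as rows and row reduce.
R2 ← R2 + (13/2)·R1: [0, 3/2, -6, 6]
R3 ← R3 + (3)·R1: [0, 1, -4, 4]
R3 ← R3 − (2/3)·R2: [0, 0, 0, 0]
2 nonzero rows, so the 3 vectors span a space of dimension 2.
Since 2 < 3, the vectors are linearly dependent.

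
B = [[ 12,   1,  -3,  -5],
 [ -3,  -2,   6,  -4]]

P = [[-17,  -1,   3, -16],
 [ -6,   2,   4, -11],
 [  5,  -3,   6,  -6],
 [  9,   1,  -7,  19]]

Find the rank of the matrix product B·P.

2

First compute BP:
[[-270,  -6,  57, -280],
 [ 57, -23,  47, -42]]
Now row reduce the product.
R2 ← R2 + (19/90)·R1: [0, -364/15, 1771/30, -910/9]
2 nonzero rows, so rank(BP) = 2.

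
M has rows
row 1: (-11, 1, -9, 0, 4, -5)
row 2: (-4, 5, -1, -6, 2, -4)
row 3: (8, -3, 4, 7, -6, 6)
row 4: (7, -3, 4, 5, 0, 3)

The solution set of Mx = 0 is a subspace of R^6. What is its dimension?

Row reduce to echelon form.
R2 ← R2 − (4/11)·R1: [0, 51/11, 25/11, -6, 6/11, -24/11]
R3 ← R3 + (8/11)·R1: [0, -25/11, -28/11, 7, -34/11, 26/11]
R4 ← R4 + (7/11)·R1: [0, -26/11, -19/11, 5, 28/11, -2/11]
R3 ← R3 + (25/51)·R2: [0, 0, -73/51, 69/17, -48/17, 22/17]
R4 ← R4 + (26/51)·R2: [0, 0, -29/51, 33/17, 48/17, -22/17]
R4 ← R4 − (29/73)·R3: [0, 0, 0, 24/73, 288/73, -132/73]
4 nonzero rows, so rank(M) = 4.
M has 6 columns; by rank–nullity, nullity = 6 − 4 = 2.

2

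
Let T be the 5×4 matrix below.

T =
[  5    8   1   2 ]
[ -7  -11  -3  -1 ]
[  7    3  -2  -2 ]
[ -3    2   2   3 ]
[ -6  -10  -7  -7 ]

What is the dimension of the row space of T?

Row reduce to echelon form.
R2 ← R2 + (7/5)·R1: [0, 1/5, -8/5, 9/5]
R3 ← R3 − (7/5)·R1: [0, -41/5, -17/5, -24/5]
R4 ← R4 + (3/5)·R1: [0, 34/5, 13/5, 21/5]
R5 ← R5 + (6/5)·R1: [0, -2/5, -29/5, -23/5]
R3 ← R3 + (41)·R2: [0, 0, -69, 69]
R4 ← R4 − (34)·R2: [0, 0, 57, -57]
R5 ← R5 + (2)·R2: [0, 0, -9, -1]
R4 ← R4 + (19/23)·R3: [0, 0, 0, 0]
R5 ← R5 − (3/23)·R3: [0, 0, 0, -10]
Swap R4 ↔ R5
Echelon form has 4 nonzero rows, so rank(T) = 4.
The row space has dimension equal to the rank: 4.

4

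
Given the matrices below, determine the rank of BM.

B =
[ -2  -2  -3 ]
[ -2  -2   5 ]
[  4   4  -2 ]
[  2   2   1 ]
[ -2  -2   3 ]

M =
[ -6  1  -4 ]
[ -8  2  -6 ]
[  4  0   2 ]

First compute BM:
[[ 16,  -6,  14],
 [ 48,  -6,  30],
 [-64,  12, -44],
 [-24,   6, -18],
 [ 40,  -6,  26]]
Now row reduce the product.
R2 ← R2 − (3)·R1: [0, 12, -12]
R3 ← R3 + (4)·R1: [0, -12, 12]
R4 ← R4 + (3/2)·R1: [0, -3, 3]
R5 ← R5 − (5/2)·R1: [0, 9, -9]
R3 ← R3 + R2: [0, 0, 0]
R4 ← R4 + (1/4)·R2: [0, 0, 0]
R5 ← R5 − (3/4)·R2: [0, 0, 0]
2 nonzero rows, so rank(BM) = 2.

2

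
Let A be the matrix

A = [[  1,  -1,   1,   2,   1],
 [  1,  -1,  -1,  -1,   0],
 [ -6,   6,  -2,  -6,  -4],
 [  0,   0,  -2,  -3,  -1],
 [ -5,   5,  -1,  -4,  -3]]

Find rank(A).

Row reduce to echelon form.
R2 ← R2 − R1: [0, 0, -2, -3, -1]
R3 ← R3 + (6)·R1: [0, 0, 4, 6, 2]
R5 ← R5 + (5)·R1: [0, 0, 4, 6, 2]
R3 ← R3 + (2)·R2: [0, 0, 0, 0, 0]
R4 ← R4 − R2: [0, 0, 0, 0, 0]
R5 ← R5 + (2)·R2: [0, 0, 0, 0, 0]
Echelon form has 2 nonzero rows, so rank(A) = 2.

2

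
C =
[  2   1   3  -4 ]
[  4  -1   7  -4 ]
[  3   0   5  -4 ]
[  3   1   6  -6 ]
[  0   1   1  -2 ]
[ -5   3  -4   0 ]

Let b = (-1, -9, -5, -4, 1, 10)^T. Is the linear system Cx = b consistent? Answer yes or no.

Row reduce the augmented matrix [C | b].
R2 ← R2 − (2)·R1: [0, -3, 1, 4, -7]
R3 ← R3 − (3/2)·R1: [0, -3/2, 1/2, 2, -7/2]
R4 ← R4 − (3/2)·R1: [0, -1/2, 3/2, 0, -5/2]
R6 ← R6 + (5/2)·R1: [0, 11/2, 7/2, -10, 15/2]
R3 ← R3 − (1/2)·R2: [0, 0, 0, 0, 0]
R4 ← R4 − (1/6)·R2: [0, 0, 4/3, -2/3, -4/3]
R5 ← R5 + (1/3)·R2: [0, 0, 4/3, -2/3, -4/3]
R6 ← R6 + (11/6)·R2: [0, 0, 16/3, -8/3, -16/3]
Swap R3 ↔ R4
R5 ← R5 − R3: [0, 0, 0, 0, 0]
R6 ← R6 − (4)·R3: [0, 0, 0, 0, 0]
The echelon form has 3 nonzero rows, and every pivot lies in the first 4 columns, so rank(C) = rank([C|b]) = 3.
The system is consistent.

yes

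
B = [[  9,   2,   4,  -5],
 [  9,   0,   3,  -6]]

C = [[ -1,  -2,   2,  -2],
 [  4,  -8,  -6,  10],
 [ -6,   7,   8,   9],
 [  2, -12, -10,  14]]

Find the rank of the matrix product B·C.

First compute BC:
[[-35,  54,  88, -32],
 [-39,  75, 102, -75]]
Now row reduce the product.
R2 ← R2 − (39/35)·R1: [0, 519/35, 138/35, -1377/35]
2 nonzero rows, so rank(BC) = 2.

2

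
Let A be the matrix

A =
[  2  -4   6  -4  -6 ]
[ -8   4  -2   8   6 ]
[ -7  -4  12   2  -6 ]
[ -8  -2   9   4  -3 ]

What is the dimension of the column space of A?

2

Row reduce to echelon form.
R2 ← R2 + (4)·R1: [0, -12, 22, -8, -18]
R3 ← R3 + (7/2)·R1: [0, -18, 33, -12, -27]
R4 ← R4 + (4)·R1: [0, -18, 33, -12, -27]
R3 ← R3 − (3/2)·R2: [0, 0, 0, 0, 0]
R4 ← R4 − (3/2)·R2: [0, 0, 0, 0, 0]
Echelon form has 2 nonzero rows, so rank(A) = 2.
The column space has dimension equal to the rank: 2.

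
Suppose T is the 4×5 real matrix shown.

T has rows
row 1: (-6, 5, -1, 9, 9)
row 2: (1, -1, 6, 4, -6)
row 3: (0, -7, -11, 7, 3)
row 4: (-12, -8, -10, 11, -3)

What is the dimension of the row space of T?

4

Row reduce to echelon form.
R2 ← R2 + (1/6)·R1: [0, -1/6, 35/6, 11/2, -9/2]
R4 ← R4 − (2)·R1: [0, -18, -8, -7, -21]
R3 ← R3 − (42)·R2: [0, 0, -256, -224, 192]
R4 ← R4 − (108)·R2: [0, 0, -638, -601, 465]
R4 ← R4 − (319/128)·R3: [0, 0, 0, -171/4, -27/2]
Echelon form has 4 nonzero rows, so rank(T) = 4.
The row space has dimension equal to the rank: 4.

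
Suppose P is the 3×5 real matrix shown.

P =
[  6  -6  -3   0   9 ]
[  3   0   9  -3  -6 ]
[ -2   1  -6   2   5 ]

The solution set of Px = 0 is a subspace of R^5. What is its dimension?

2

Row reduce to echelon form.
R2 ← R2 − (1/2)·R1: [0, 3, 21/2, -3, -21/2]
R3 ← R3 + (1/3)·R1: [0, -1, -7, 2, 8]
R3 ← R3 + (1/3)·R2: [0, 0, -7/2, 1, 9/2]
3 nonzero rows, so rank(P) = 3.
P has 5 columns; by rank–nullity, nullity = 5 − 3 = 2.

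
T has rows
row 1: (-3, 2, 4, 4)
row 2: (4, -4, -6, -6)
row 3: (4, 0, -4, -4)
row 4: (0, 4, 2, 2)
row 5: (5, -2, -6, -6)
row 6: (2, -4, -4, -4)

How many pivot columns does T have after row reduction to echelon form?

Row reduce to echelon form.
R2 ← R2 + (4/3)·R1: [0, -4/3, -2/3, -2/3]
R3 ← R3 + (4/3)·R1: [0, 8/3, 4/3, 4/3]
R5 ← R5 + (5/3)·R1: [0, 4/3, 2/3, 2/3]
R6 ← R6 + (2/3)·R1: [0, -8/3, -4/3, -4/3]
R3 ← R3 + (2)·R2: [0, 0, 0, 0]
R4 ← R4 + (3)·R2: [0, 0, 0, 0]
R5 ← R5 + R2: [0, 0, 0, 0]
R6 ← R6 − (2)·R2: [0, 0, 0, 0]
Echelon form has 2 nonzero rows, so rank(T) = 2.
Each nonzero row contributes one pivot column: 2 pivot columns.

2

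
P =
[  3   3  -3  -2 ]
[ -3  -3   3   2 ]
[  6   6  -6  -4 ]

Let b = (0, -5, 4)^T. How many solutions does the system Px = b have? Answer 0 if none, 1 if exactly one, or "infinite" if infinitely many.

Row reduce the augmented matrix [P | b].
R2 ← R2 + R1: [0, 0, 0, 0, -5]
R3 ← R3 − (2)·R1: [0, 0, 0, 0, 4]
R3 ← R3 + (4/5)·R2: [0, 0, 0, 0, 0]
The echelon form has 2 nonzero rows; the last pivot sits in the augmented column, so rank(P) = 1 but rank([P|b]) = 2.
Since the ranks differ, the system is inconsistent.
It has no solutions.

0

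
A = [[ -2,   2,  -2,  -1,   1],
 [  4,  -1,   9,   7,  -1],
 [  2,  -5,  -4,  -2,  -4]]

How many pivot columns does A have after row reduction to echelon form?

Row reduce to echelon form.
R2 ← R2 + (2)·R1: [0, 3, 5, 5, 1]
R3 ← R3 + R1: [0, -3, -6, -3, -3]
R3 ← R3 + R2: [0, 0, -1, 2, -2]
Echelon form has 3 nonzero rows, so rank(A) = 3.
Each nonzero row contributes one pivot column: 3 pivot columns.

3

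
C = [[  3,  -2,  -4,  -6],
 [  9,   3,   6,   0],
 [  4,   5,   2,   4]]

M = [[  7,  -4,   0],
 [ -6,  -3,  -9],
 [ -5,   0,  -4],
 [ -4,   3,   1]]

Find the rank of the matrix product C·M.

First compute CM:
[[ 77, -24,  28],
 [ 15, -45, -51],
 [-28, -19, -49]]
Now row reduce the product.
R2 ← R2 − (15/77)·R1: [0, -3105/77, -621/11]
R3 ← R3 + (4/11)·R1: [0, -305/11, -427/11]
R3 ← R3 − (427/621)·R2: [0, 0, 0]
2 nonzero rows, so rank(CM) = 2.

2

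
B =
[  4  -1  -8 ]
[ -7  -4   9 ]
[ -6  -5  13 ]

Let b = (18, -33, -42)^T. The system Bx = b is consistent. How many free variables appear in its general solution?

Row reduce the augmented matrix [B | b].
R2 ← R2 + (7/4)·R1: [0, -23/4, -5, -3/2]
R3 ← R3 + (3/2)·R1: [0, -13/2, 1, -15]
R3 ← R3 − (26/23)·R2: [0, 0, 153/23, -306/23]
The echelon form has 3 nonzero rows, and every pivot lies in the first 3 columns, so rank(B) = rank([B|b]) = 3.
The system is consistent.
Free variables = (unknowns) − (rank) = 3 − 3 = 0.

0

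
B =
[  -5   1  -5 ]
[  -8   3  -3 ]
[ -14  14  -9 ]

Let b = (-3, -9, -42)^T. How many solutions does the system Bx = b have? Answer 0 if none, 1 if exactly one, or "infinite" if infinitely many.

1

Row reduce the augmented matrix [B | b].
R2 ← R2 − (8/5)·R1: [0, 7/5, 5, -21/5]
R3 ← R3 − (14/5)·R1: [0, 56/5, 5, -168/5]
R3 ← R3 − (8)·R2: [0, 0, -35, 0]
The echelon form has 3 nonzero rows, and every pivot lies in the first 3 columns, so rank(B) = rank([B|b]) = 3.
The system is consistent.
rank = 3 = number of unknowns, so the solution is unique.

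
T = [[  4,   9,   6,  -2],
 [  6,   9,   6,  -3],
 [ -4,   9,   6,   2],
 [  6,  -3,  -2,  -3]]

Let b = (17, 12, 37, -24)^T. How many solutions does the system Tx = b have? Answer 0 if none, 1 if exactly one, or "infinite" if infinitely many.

infinite

Row reduce the augmented matrix [T | b].
R2 ← R2 − (3/2)·R1: [0, -9/2, -3, 0, -27/2]
R3 ← R3 + R1: [0, 18, 12, 0, 54]
R4 ← R4 − (3/2)·R1: [0, -33/2, -11, 0, -99/2]
R3 ← R3 + (4)·R2: [0, 0, 0, 0, 0]
R4 ← R4 − (11/3)·R2: [0, 0, 0, 0, 0]
The echelon form has 2 nonzero rows, and every pivot lies in the first 4 columns, so rank(T) = rank([T|b]) = 2.
The system is consistent.
rank = 2 < 4 unknowns, so there are infinitely many solutions.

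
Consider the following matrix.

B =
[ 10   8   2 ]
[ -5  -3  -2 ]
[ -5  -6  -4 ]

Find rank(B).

Row reduce to echelon form.
R2 ← R2 + (1/2)·R1: [0, 1, -1]
R3 ← R3 + (1/2)·R1: [0, -2, -3]
R3 ← R3 + (2)·R2: [0, 0, -5]
Echelon form has 3 nonzero rows, so rank(B) = 3.

3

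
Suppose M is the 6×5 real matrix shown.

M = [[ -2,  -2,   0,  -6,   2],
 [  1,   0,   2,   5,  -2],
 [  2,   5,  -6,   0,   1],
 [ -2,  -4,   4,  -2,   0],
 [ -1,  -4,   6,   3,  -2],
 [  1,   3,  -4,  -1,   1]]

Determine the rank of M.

2

Row reduce to echelon form.
R2 ← R2 + (1/2)·R1: [0, -1, 2, 2, -1]
R3 ← R3 + R1: [0, 3, -6, -6, 3]
R4 ← R4 − R1: [0, -2, 4, 4, -2]
R5 ← R5 − (1/2)·R1: [0, -3, 6, 6, -3]
R6 ← R6 + (1/2)·R1: [0, 2, -4, -4, 2]
R3 ← R3 + (3)·R2: [0, 0, 0, 0, 0]
R4 ← R4 − (2)·R2: [0, 0, 0, 0, 0]
R5 ← R5 − (3)·R2: [0, 0, 0, 0, 0]
R6 ← R6 + (2)·R2: [0, 0, 0, 0, 0]
Echelon form has 2 nonzero rows, so rank(M) = 2.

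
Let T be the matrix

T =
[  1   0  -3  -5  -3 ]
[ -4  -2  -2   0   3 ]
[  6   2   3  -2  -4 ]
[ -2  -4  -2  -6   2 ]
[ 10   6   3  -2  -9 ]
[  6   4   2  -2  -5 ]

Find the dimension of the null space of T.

1

Row reduce to echelon form.
R2 ← R2 + (4)·R1: [0, -2, -14, -20, -9]
R3 ← R3 − (6)·R1: [0, 2, 21, 28, 14]
R4 ← R4 + (2)·R1: [0, -4, -8, -16, -4]
R5 ← R5 − (10)·R1: [0, 6, 33, 48, 21]
R6 ← R6 − (6)·R1: [0, 4, 20, 28, 13]
R3 ← R3 + R2: [0, 0, 7, 8, 5]
R4 ← R4 − (2)·R2: [0, 0, 20, 24, 14]
R5 ← R5 + (3)·R2: [0, 0, -9, -12, -6]
R6 ← R6 + (2)·R2: [0, 0, -8, -12, -5]
R4 ← R4 − (20/7)·R3: [0, 0, 0, 8/7, -2/7]
R5 ← R5 + (9/7)·R3: [0, 0, 0, -12/7, 3/7]
R6 ← R6 + (8/7)·R3: [0, 0, 0, -20/7, 5/7]
R5 ← R5 + (3/2)·R4: [0, 0, 0, 0, 0]
R6 ← R6 + (5/2)·R4: [0, 0, 0, 0, 0]
4 nonzero rows, so rank(T) = 4.
T has 5 columns; by rank–nullity, nullity = 5 − 4 = 1.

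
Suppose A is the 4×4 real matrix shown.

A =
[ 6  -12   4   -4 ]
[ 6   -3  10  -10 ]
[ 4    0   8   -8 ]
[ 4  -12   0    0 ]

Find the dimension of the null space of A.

2

Row reduce to echelon form.
R2 ← R2 − R1: [0, 9, 6, -6]
R3 ← R3 − (2/3)·R1: [0, 8, 16/3, -16/3]
R4 ← R4 − (2/3)·R1: [0, -4, -8/3, 8/3]
R3 ← R3 − (8/9)·R2: [0, 0, 0, 0]
R4 ← R4 + (4/9)·R2: [0, 0, 0, 0]
2 nonzero rows, so rank(A) = 2.
A has 4 columns; by rank–nullity, nullity = 4 − 2 = 2.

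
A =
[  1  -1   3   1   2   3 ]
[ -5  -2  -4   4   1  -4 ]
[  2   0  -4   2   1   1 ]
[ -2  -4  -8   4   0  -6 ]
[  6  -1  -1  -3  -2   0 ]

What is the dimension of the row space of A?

4

Row reduce to echelon form.
R2 ← R2 + (5)·R1: [0, -7, 11, 9, 11, 11]
R3 ← R3 − (2)·R1: [0, 2, -10, 0, -3, -5]
R4 ← R4 + (2)·R1: [0, -6, -2, 6, 4, 0]
R5 ← R5 − (6)·R1: [0, 5, -19, -9, -14, -18]
R3 ← R3 + (2/7)·R2: [0, 0, -48/7, 18/7, 1/7, -13/7]
R4 ← R4 − (6/7)·R2: [0, 0, -80/7, -12/7, -38/7, -66/7]
R5 ← R5 + (5/7)·R2: [0, 0, -78/7, -18/7, -43/7, -71/7]
R4 ← R4 − (5/3)·R3: [0, 0, 0, -6, -17/3, -19/3]
R5 ← R5 − (13/8)·R3: [0, 0, 0, -27/4, -51/8, -57/8]
R5 ← R5 − (9/8)·R4: [0, 0, 0, 0, 0, 0]
Echelon form has 4 nonzero rows, so rank(A) = 4.
The row space has dimension equal to the rank: 4.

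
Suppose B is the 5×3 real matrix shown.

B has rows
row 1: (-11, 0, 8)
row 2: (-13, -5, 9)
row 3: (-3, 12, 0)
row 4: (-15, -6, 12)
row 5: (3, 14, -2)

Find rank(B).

Row reduce to echelon form.
R2 ← R2 − (13/11)·R1: [0, -5, -5/11]
R3 ← R3 − (3/11)·R1: [0, 12, -24/11]
R4 ← R4 − (15/11)·R1: [0, -6, 12/11]
R5 ← R5 + (3/11)·R1: [0, 14, 2/11]
R3 ← R3 + (12/5)·R2: [0, 0, -36/11]
R4 ← R4 − (6/5)·R2: [0, 0, 18/11]
R5 ← R5 + (14/5)·R2: [0, 0, -12/11]
R4 ← R4 + (1/2)·R3: [0, 0, 0]
R5 ← R5 − (1/3)·R3: [0, 0, 0]
Echelon form has 3 nonzero rows, so rank(B) = 3.

3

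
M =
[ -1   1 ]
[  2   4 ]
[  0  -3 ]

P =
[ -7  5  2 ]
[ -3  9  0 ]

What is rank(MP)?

First compute MP:
[[  4,   4,  -2],
 [-26,  46,   4],
 [  9, -27,   0]]
Now row reduce the product.
R2 ← R2 + (13/2)·R1: [0, 72, -9]
R3 ← R3 − (9/4)·R1: [0, -36, 9/2]
R3 ← R3 + (1/2)·R2: [0, 0, 0]
2 nonzero rows, so rank(MP) = 2.

2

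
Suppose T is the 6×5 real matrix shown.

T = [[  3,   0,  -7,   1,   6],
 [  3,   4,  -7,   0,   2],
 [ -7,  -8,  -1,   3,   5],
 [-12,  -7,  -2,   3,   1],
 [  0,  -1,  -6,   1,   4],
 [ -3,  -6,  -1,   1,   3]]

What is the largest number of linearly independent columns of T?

Row reduce to echelon form.
R2 ← R2 − R1: [0, 4, 0, -1, -4]
R3 ← R3 + (7/3)·R1: [0, -8, -52/3, 16/3, 19]
R4 ← R4 + (4)·R1: [0, -7, -30, 7, 25]
R6 ← R6 + R1: [0, -6, -8, 2, 9]
R3 ← R3 + (2)·R2: [0, 0, -52/3, 10/3, 11]
R4 ← R4 + (7/4)·R2: [0, 0, -30, 21/4, 18]
R5 ← R5 + (1/4)·R2: [0, 0, -6, 3/4, 3]
R6 ← R6 + (3/2)·R2: [0, 0, -8, 1/2, 3]
R4 ← R4 − (45/26)·R3: [0, 0, 0, -27/52, -27/26]
R5 ← R5 − (9/26)·R3: [0, 0, 0, -21/52, -21/26]
R6 ← R6 − (6/13)·R3: [0, 0, 0, -27/26, -27/13]
R5 ← R5 − (7/9)·R4: [0, 0, 0, 0, 0]
R6 ← R6 − (2)·R4: [0, 0, 0, 0, 0]
Echelon form has 4 nonzero rows, so rank(T) = 4.
The rank gives the maximum number of linearly independent columns: 4.

4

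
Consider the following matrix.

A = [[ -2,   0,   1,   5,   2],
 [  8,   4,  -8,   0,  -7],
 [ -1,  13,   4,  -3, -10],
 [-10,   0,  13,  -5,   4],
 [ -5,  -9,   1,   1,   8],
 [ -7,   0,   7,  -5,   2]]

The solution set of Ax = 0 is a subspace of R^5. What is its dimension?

Row reduce to echelon form.
R2 ← R2 + (4)·R1: [0, 4, -4, 20, 1]
R3 ← R3 − (1/2)·R1: [0, 13, 7/2, -11/2, -11]
R4 ← R4 − (5)·R1: [0, 0, 8, -30, -6]
R5 ← R5 − (5/2)·R1: [0, -9, -3/2, -23/2, 3]
R6 ← R6 − (7/2)·R1: [0, 0, 7/2, -45/2, -5]
R3 ← R3 − (13/4)·R2: [0, 0, 33/2, -141/2, -57/4]
R5 ← R5 + (9/4)·R2: [0, 0, -21/2, 67/2, 21/4]
R4 ← R4 − (16/33)·R3: [0, 0, 0, 46/11, 10/11]
R5 ← R5 + (7/11)·R3: [0, 0, 0, -125/11, -42/11]
R6 ← R6 − (7/33)·R3: [0, 0, 0, -83/11, -87/44]
R5 ← R5 + (125/46)·R4: [0, 0, 0, 0, -31/23]
R6 ← R6 + (83/46)·R4: [0, 0, 0, 0, -31/92]
R6 ← R6 − (1/4)·R5: [0, 0, 0, 0, 0]
5 nonzero rows, so rank(A) = 5.
A has 5 columns; by rank–nullity, nullity = 5 − 5 = 0.

0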